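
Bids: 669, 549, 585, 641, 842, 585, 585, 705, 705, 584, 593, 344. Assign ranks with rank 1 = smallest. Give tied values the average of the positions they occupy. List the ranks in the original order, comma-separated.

9, 2, 5, 8, 12, 5, 5, 10.5, 10.5, 3, 7, 1

Sorted (ascending): 344, 549, 584, 585, 585, 585, 593, 641, 669, 705, 705, 842
The 3 values of 585 occupy positions 4–6 → average rank 5.
The 2 values of 705 occupy positions 10–11 → average rank (10+11)/2 = 10.5.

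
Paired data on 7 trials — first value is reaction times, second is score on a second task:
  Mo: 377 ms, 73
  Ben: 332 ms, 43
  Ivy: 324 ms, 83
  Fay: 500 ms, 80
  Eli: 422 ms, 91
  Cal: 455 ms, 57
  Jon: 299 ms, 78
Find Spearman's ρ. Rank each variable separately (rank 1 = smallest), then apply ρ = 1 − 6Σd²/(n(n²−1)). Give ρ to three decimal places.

Ranks of variable 1: 4, 3, 2, 7, 5, 6, 1
Ranks of variable 2: 3, 1, 6, 5, 7, 2, 4
d = r₁ − r₂: 1, 2, -4, 2, -2, 4, -3
d²: 1, 4, 16, 4, 4, 16, 9; Σd² = 54
ρ = 1 − 6·54/(7·48) = 1 − 324/336 = 0.036

0.036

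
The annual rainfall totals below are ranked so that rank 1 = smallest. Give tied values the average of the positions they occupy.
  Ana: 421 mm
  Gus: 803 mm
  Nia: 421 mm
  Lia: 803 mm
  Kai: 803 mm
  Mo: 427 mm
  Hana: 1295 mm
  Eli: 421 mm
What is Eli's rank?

2

Sorted (ascending): 421, 421, 421, 427, 803, 803, 803, 1295
The 3 values of 421 occupy positions 1–3 → average rank 2.
The 3 values of 803 occupy positions 5–7 → average rank 6.
Eli has value 421 mm → rank 2.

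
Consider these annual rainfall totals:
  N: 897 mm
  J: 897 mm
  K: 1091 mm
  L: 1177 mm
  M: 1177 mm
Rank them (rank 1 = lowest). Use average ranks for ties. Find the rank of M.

4.5

Sorted (ascending): 897, 897, 1091, 1177, 1177
The 2 values of 897 occupy positions 1–2 → average rank (1+2)/2 = 1.5.
The 2 values of 1177 occupy positions 4–5 → average rank (4+5)/2 = 4.5.
M has value 1177 mm → rank 4.5.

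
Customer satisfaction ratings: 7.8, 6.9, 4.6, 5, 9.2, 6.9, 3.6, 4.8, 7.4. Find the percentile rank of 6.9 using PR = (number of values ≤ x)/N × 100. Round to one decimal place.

N = 9.
Strictly below 6.9: 4. Equal to 6.9: 2.
PR = 6/9 × 100 = 66.7

66.7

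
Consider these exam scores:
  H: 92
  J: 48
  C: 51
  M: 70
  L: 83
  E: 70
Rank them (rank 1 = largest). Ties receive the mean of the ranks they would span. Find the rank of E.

Sorted (descending): 92, 83, 70, 70, 51, 48
The 2 values of 70 occupy positions 3–4 → average rank (3+4)/2 = 3.5.
E has value 70 → rank 3.5.

3.5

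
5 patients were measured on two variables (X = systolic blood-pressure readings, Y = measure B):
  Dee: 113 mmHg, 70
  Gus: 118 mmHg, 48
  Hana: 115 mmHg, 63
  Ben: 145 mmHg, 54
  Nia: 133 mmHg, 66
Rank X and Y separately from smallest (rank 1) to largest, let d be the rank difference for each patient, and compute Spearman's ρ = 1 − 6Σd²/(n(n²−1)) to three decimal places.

Ranks of variable 1: 1, 3, 2, 5, 4
Ranks of variable 2: 5, 1, 3, 2, 4
d = r₁ − r₂: -4, 2, -1, 3, 0
d²: 16, 4, 1, 9, 0; Σd² = 30
ρ = 1 − 6·30/(5·24) = 1 − 180/120 = -0.500

-0.500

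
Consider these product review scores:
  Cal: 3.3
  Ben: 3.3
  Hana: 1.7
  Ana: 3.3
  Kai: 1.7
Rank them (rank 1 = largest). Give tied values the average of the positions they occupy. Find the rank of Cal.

2

Sorted (descending): 3.3, 3.3, 3.3, 1.7, 1.7
The 3 values of 3.3 occupy positions 1–3 → average rank 2.
The 2 values of 1.7 occupy positions 4–5 → average rank (4+5)/2 = 4.5.
Cal has value 3.3 → rank 2.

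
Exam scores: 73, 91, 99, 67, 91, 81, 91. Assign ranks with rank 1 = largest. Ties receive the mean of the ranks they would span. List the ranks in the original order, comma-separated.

Sorted (descending): 99, 91, 91, 91, 81, 73, 67
The 3 values of 91 occupy positions 2–4 → average rank 3.

6, 3, 1, 7, 3, 5, 3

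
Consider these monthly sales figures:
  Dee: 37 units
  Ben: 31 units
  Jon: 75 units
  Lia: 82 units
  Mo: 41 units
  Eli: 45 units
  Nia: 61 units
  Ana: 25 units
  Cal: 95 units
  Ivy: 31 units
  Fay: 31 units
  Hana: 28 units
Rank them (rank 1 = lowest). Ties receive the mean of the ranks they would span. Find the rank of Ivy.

4

Sorted (ascending): 25, 28, 31, 31, 31, 37, 41, 45, 61, 75, 82, 95
The 3 values of 31 occupy positions 3–5 → average rank 4.
Ivy has value 31 units → rank 4.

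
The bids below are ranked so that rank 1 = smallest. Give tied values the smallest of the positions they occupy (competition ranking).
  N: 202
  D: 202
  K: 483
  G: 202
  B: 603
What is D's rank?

Sorted (ascending): 202, 202, 202, 483, 603
The 3 values of 202 occupy positions 1–3 → each gets rank 1.
D has value 202 → rank 1.

1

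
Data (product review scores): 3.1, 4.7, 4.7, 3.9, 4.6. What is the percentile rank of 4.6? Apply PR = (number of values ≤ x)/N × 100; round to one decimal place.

N = 5.
Strictly below 4.6: 2. Equal to 4.6: 1.
PR = 3/5 × 100 = 60.0

60.0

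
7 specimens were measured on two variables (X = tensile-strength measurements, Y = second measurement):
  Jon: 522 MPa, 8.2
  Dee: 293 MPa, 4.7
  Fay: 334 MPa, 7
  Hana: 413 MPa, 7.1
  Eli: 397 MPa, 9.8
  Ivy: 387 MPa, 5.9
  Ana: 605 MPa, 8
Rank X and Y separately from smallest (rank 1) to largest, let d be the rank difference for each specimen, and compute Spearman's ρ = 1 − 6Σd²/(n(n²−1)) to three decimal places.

Ranks of variable 1: 6, 1, 2, 5, 4, 3, 7
Ranks of variable 2: 6, 1, 3, 4, 7, 2, 5
d = r₁ − r₂: 0, 0, -1, 1, -3, 1, 2
d²: 0, 0, 1, 1, 9, 1, 4; Σd² = 16
ρ = 1 − 6·16/(7·48) = 1 − 96/336 = 0.714

0.714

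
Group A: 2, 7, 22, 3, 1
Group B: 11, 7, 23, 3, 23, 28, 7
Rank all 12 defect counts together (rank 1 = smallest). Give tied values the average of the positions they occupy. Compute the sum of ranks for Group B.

Sorted (ascending): 1, 2, 3, 3, 7, 7, 7, 11, 22, 23, 23, 28
The 2 values of 3 occupy positions 3–4 → average rank (3+4)/2 = 3.5.
The 3 values of 7 occupy positions 5–7 → average rank 6.
The 2 values of 23 occupy positions 10–11 → average rank (10+11)/2 = 10.5.
Group B values → pooled ranks: 11→8, 7→6, 23→10.5, 3→3.5, 23→10.5, 28→12, 7→6
Rank sum = 8 + 6 + 10.5 + 3.5 + 10.5 + 12 + 6 = 56.5

56.5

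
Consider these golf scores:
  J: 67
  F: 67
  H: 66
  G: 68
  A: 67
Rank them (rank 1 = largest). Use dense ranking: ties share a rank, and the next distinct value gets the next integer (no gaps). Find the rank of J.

2

Sorted (descending): 68, 67, 67, 67, 66
The 3 values of 67 share dense rank 2.
Remaining distinct values take the next consecutive integers.
J has value 67 → rank 2.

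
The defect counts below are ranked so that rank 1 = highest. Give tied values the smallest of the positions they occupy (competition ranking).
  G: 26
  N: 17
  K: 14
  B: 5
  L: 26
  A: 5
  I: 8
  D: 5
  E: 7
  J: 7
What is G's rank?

1

Sorted (descending): 26, 26, 17, 14, 8, 7, 7, 5, 5, 5
The 2 values of 26 occupy positions 1–2 → each gets rank 1.
The 2 values of 7 occupy positions 6–7 → each gets rank 6.
The 3 values of 5 occupy positions 8–10 → each gets rank 8.
G has value 26 → rank 1.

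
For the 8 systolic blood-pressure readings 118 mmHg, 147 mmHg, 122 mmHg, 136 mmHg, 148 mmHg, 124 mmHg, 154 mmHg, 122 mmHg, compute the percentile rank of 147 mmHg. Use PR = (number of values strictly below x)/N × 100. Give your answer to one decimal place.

N = 8.
Strictly below 147: 5. Equal to 147: 1.
PR = 5/8 × 100 = 62.5

62.5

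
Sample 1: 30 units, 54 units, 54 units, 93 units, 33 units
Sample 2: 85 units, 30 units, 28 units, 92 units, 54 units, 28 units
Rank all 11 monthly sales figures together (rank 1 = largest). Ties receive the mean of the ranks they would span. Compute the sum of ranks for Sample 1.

26.5

Sorted (descending): 93, 92, 85, 54, 54, 54, 33, 30, 30, 28, 28
The 3 values of 54 occupy positions 4–6 → average rank 5.
The 2 values of 30 occupy positions 8–9 → average rank (8+9)/2 = 8.5.
The 2 values of 28 occupy positions 10–11 → average rank (10+11)/2 = 10.5.
Sample 1 values → pooled ranks: 30→8.5, 54→5, 54→5, 93→1, 33→7
Rank sum = 8.5 + 5 + 5 + 1 + 7 = 26.5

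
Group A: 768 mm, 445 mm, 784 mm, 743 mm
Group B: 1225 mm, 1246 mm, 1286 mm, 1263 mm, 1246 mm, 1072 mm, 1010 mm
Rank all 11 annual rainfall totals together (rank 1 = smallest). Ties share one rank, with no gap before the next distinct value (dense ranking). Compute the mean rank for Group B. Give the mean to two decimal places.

7.57

Sorted (ascending): 445, 743, 768, 784, 1010, 1072, 1225, 1246, 1246, 1263, 1286
The 2 values of 1246 share dense rank 8.
Remaining distinct values take the next consecutive integers.
Group B values → pooled ranks: 1225→7, 1246→8, 1286→10, 1263→9, 1246→8, 1072→6, 1010→5
Mean rank = (7 + 8 + 10 + 9 + 8 + 6 + 5) / 7 = 7.57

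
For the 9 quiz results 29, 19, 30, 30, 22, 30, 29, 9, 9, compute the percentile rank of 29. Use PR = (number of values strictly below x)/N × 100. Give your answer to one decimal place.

44.4

N = 9.
Strictly below 29: 4. Equal to 29: 2.
PR = 4/9 × 100 = 44.4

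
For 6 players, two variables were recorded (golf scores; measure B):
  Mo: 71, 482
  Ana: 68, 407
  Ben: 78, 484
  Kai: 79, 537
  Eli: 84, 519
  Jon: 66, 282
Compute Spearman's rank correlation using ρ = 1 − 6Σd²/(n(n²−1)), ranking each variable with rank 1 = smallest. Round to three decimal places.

0.943

Ranks of variable 1: 3, 2, 4, 5, 6, 1
Ranks of variable 2: 3, 2, 4, 6, 5, 1
d = r₁ − r₂: 0, 0, 0, -1, 1, 0
d²: 0, 0, 0, 1, 1, 0; Σd² = 2
ρ = 1 − 6·2/(6·35) = 1 − 12/210 = 0.943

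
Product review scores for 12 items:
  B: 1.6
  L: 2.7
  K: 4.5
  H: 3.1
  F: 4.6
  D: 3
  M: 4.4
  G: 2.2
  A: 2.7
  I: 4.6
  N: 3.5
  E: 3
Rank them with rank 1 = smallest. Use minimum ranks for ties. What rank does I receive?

11

Sorted (ascending): 1.6, 2.2, 2.7, 2.7, 3, 3, 3.1, 3.5, 4.4, 4.5, 4.6, 4.6
The 2 values of 2.7 occupy positions 3–4 → each gets rank 3.
The 2 values of 3 occupy positions 5–6 → each gets rank 5.
The 2 values of 4.6 occupy positions 11–12 → each gets rank 11.
I has value 4.6 → rank 11.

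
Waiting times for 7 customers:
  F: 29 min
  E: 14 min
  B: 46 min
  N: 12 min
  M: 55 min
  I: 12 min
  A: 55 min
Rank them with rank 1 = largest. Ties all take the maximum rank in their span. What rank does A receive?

2

Sorted (descending): 55, 55, 46, 29, 14, 12, 12
The 2 values of 55 occupy positions 1–2 → each gets rank 2.
The 2 values of 12 occupy positions 6–7 → each gets rank 7.
A has value 55 min → rank 2.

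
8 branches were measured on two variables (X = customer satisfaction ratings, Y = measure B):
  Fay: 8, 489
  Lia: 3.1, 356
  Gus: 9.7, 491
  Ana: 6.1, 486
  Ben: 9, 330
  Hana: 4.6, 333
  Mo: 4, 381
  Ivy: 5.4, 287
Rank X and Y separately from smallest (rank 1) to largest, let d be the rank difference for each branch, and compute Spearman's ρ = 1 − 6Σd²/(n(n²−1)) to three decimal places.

Ranks of variable 1: 6, 1, 8, 5, 7, 3, 2, 4
Ranks of variable 2: 7, 4, 8, 6, 2, 3, 5, 1
d = r₁ − r₂: -1, -3, 0, -1, 5, 0, -3, 3
d²: 1, 9, 0, 1, 25, 0, 9, 9; Σd² = 54
ρ = 1 − 6·54/(8·63) = 1 − 324/504 = 0.357

0.357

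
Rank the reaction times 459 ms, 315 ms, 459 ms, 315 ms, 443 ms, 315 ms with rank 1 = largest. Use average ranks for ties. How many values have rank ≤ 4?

3

Sorted (descending): 459, 459, 443, 315, 315, 315
The 2 values of 459 occupy positions 1–2 → average rank (1+2)/2 = 1.5.
The 3 values of 315 occupy positions 4–6 → average rank 5.
Ranks ≤ 4: {1.5, 1.5, 3} → 3 values.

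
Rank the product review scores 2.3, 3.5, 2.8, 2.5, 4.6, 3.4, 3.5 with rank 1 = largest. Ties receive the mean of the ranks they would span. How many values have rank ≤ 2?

Sorted (descending): 4.6, 3.5, 3.5, 3.4, 2.8, 2.5, 2.3
The 2 values of 3.5 occupy positions 2–3 → average rank (2+3)/2 = 2.5.
Ranks ≤ 2: {1} → 1 value.

1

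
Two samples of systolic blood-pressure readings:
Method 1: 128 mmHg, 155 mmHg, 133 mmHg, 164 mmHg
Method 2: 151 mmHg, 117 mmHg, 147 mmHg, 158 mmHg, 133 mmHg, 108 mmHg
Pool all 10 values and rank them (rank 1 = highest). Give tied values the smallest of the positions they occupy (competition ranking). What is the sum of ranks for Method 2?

Sorted (descending): 164, 158, 155, 151, 147, 133, 133, 128, 117, 108
The 2 values of 133 occupy positions 6–7 → each gets rank 6.
Method 2 values → pooled ranks: 151→4, 117→9, 147→5, 158→2, 133→6, 108→10
Rank sum = 4 + 9 + 5 + 2 + 6 + 10 = 36

36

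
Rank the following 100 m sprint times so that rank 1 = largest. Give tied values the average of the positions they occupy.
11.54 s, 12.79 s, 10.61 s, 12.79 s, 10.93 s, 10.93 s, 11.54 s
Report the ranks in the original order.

3.5, 1.5, 7, 1.5, 5.5, 5.5, 3.5

Sorted (descending): 12.79, 12.79, 11.54, 11.54, 10.93, 10.93, 10.61
The 2 values of 12.79 occupy positions 1–2 → average rank (1+2)/2 = 1.5.
The 2 values of 11.54 occupy positions 3–4 → average rank (3+4)/2 = 3.5.
The 2 values of 10.93 occupy positions 5–6 → average rank (5+6)/2 = 5.5.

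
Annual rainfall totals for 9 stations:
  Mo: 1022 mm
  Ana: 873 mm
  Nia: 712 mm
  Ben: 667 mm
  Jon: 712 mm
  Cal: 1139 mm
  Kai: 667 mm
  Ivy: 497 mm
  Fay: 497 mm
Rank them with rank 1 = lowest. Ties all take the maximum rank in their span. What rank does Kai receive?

4

Sorted (ascending): 497, 497, 667, 667, 712, 712, 873, 1022, 1139
The 2 values of 497 occupy positions 1–2 → each gets rank 2.
The 2 values of 667 occupy positions 3–4 → each gets rank 4.
The 2 values of 712 occupy positions 5–6 → each gets rank 6.
Kai has value 667 mm → rank 4.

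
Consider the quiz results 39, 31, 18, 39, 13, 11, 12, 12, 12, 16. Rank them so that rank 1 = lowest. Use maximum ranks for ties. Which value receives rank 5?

13

Sorted (ascending): 11, 12, 12, 12, 13, 16, 18, 31, 39, 39
The 3 values of 12 occupy positions 2–4 → each gets rank 4.
The 2 values of 39 occupy positions 9–10 → each gets rank 10.
Rank 5 → value 13.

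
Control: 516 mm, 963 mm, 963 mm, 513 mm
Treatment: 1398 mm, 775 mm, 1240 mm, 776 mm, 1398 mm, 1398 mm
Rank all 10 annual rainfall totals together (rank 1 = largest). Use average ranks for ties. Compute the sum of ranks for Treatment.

Sorted (descending): 1398, 1398, 1398, 1240, 963, 963, 776, 775, 516, 513
The 3 values of 1398 occupy positions 1–3 → average rank 2.
The 2 values of 963 occupy positions 5–6 → average rank (5+6)/2 = 5.5.
Treatment values → pooled ranks: 1398→2, 775→8, 1240→4, 776→7, 1398→2, 1398→2
Rank sum = 2 + 8 + 4 + 7 + 2 + 2 = 25

25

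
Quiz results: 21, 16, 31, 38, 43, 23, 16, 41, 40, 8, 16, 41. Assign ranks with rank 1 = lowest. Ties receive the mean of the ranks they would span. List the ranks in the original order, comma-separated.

Sorted (ascending): 8, 16, 16, 16, 21, 23, 31, 38, 40, 41, 41, 43
The 3 values of 16 occupy positions 2–4 → average rank 3.
The 2 values of 41 occupy positions 10–11 → average rank (10+11)/2 = 10.5.

5, 3, 7, 8, 12, 6, 3, 10.5, 9, 1, 3, 10.5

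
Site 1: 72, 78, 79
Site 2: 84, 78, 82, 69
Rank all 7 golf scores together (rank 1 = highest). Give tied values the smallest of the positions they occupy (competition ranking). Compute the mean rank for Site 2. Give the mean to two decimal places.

3.50

Sorted (descending): 84, 82, 79, 78, 78, 72, 69
The 2 values of 78 occupy positions 4–5 → each gets rank 4.
Site 2 values → pooled ranks: 84→1, 78→4, 82→2, 69→7
Mean rank = (1 + 4 + 2 + 7) / 4 = 3.50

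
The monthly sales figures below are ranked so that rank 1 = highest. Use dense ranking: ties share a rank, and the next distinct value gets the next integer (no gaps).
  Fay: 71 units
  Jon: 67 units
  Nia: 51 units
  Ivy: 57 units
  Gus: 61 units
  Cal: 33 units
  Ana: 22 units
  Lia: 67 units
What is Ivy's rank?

Sorted (descending): 71, 67, 67, 61, 57, 51, 33, 22
The 2 values of 67 share dense rank 2.
Remaining distinct values take the next consecutive integers.
Ivy has value 57 units → rank 4.

4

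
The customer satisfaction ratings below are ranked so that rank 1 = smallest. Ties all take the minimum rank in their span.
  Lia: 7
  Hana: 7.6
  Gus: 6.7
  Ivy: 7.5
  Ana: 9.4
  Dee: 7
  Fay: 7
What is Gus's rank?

Sorted (ascending): 6.7, 7, 7, 7, 7.5, 7.6, 9.4
The 3 values of 7 occupy positions 2–4 → each gets rank 2.
Gus has value 6.7 → rank 1.

1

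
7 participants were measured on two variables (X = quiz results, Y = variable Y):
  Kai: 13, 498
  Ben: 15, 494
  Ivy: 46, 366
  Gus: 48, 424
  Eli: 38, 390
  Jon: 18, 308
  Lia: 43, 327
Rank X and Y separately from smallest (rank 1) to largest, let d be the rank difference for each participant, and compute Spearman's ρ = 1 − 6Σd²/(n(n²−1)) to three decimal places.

Ranks of variable 1: 1, 2, 6, 7, 4, 3, 5
Ranks of variable 2: 7, 6, 3, 5, 4, 1, 2
d = r₁ − r₂: -6, -4, 3, 2, 0, 2, 3
d²: 36, 16, 9, 4, 0, 4, 9; Σd² = 78
ρ = 1 − 6·78/(7·48) = 1 − 468/336 = -0.393

-0.393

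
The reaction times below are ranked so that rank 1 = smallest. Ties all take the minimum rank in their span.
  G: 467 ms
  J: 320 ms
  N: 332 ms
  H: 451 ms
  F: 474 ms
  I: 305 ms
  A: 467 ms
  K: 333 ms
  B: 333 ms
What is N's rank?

Sorted (ascending): 305, 320, 332, 333, 333, 451, 467, 467, 474
The 2 values of 333 occupy positions 4–5 → each gets rank 4.
The 2 values of 467 occupy positions 7–8 → each gets rank 7.
N has value 332 ms → rank 3.

3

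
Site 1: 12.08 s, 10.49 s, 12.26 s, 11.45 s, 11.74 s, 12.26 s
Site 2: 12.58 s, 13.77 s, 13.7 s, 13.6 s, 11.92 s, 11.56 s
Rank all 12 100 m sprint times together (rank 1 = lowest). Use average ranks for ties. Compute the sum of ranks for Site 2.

50

Sorted (ascending): 10.49, 11.45, 11.56, 11.74, 11.92, 12.08, 12.26, 12.26, 12.58, 13.6, 13.7, 13.77
The 2 values of 12.26 occupy positions 7–8 → average rank (7+8)/2 = 7.5.
Site 2 values → pooled ranks: 12.58→9, 13.77→12, 13.7→11, 13.6→10, 11.92→5, 11.56→3
Rank sum = 9 + 12 + 11 + 10 + 5 + 3 = 50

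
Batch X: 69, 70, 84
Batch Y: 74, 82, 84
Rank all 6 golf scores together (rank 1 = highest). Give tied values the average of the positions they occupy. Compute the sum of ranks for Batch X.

Sorted (descending): 84, 84, 82, 74, 70, 69
The 2 values of 84 occupy positions 1–2 → average rank (1+2)/2 = 1.5.
Batch X values → pooled ranks: 69→6, 70→5, 84→1.5
Rank sum = 6 + 5 + 1.5 = 12.5

12.5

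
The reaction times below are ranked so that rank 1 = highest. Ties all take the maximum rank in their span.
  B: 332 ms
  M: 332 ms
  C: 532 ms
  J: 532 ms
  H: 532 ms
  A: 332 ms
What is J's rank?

3

Sorted (descending): 532, 532, 532, 332, 332, 332
The 3 values of 532 occupy positions 1–3 → each gets rank 3.
The 3 values of 332 occupy positions 4–6 → each gets rank 6.
J has value 532 ms → rank 3.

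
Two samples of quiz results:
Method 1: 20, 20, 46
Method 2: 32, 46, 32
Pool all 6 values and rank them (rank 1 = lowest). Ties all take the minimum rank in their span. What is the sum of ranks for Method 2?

Sorted (ascending): 20, 20, 32, 32, 46, 46
The 2 values of 20 occupy positions 1–2 → each gets rank 1.
The 2 values of 32 occupy positions 3–4 → each gets rank 3.
The 2 values of 46 occupy positions 5–6 → each gets rank 5.
Method 2 values → pooled ranks: 32→3, 46→5, 32→3
Rank sum = 3 + 5 + 3 = 11

11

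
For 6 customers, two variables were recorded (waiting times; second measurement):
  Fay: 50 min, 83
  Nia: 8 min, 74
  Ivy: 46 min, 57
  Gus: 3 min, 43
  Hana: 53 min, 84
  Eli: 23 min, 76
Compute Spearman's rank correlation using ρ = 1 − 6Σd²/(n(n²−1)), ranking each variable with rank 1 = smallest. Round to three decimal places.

0.829

Ranks of variable 1: 5, 2, 4, 1, 6, 3
Ranks of variable 2: 5, 3, 2, 1, 6, 4
d = r₁ − r₂: 0, -1, 2, 0, 0, -1
d²: 0, 1, 4, 0, 0, 1; Σd² = 6
ρ = 1 − 6·6/(6·35) = 1 − 36/210 = 0.829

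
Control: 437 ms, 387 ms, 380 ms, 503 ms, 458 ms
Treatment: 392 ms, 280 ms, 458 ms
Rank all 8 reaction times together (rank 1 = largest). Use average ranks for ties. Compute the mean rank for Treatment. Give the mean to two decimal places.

Sorted (descending): 503, 458, 458, 437, 392, 387, 380, 280
The 2 values of 458 occupy positions 2–3 → average rank (2+3)/2 = 2.5.
Treatment values → pooled ranks: 392→5, 280→8, 458→2.5
Mean rank = (5 + 8 + 2.5) / 3 = 5.17

5.17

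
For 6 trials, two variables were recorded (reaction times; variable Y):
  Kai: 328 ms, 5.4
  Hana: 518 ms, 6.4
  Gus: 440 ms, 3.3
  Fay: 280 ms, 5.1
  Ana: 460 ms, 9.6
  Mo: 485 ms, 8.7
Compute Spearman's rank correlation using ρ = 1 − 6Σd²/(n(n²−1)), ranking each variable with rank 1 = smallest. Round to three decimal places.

Ranks of variable 1: 2, 6, 3, 1, 4, 5
Ranks of variable 2: 3, 4, 1, 2, 6, 5
d = r₁ − r₂: -1, 2, 2, -1, -2, 0
d²: 1, 4, 4, 1, 4, 0; Σd² = 14
ρ = 1 − 6·14/(6·35) = 1 − 84/210 = 0.600

0.600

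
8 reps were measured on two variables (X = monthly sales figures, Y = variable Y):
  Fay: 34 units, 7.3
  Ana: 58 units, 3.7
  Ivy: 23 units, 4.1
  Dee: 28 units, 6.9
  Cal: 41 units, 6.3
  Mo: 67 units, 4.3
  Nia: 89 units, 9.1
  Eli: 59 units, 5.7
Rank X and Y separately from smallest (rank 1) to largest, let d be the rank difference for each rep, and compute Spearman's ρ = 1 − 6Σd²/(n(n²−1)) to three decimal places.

Ranks of variable 1: 3, 5, 1, 2, 4, 7, 8, 6
Ranks of variable 2: 7, 1, 2, 6, 5, 3, 8, 4
d = r₁ − r₂: -4, 4, -1, -4, -1, 4, 0, 2
d²: 16, 16, 1, 16, 1, 16, 0, 4; Σd² = 70
ρ = 1 − 6·70/(8·63) = 1 − 420/504 = 0.167

0.167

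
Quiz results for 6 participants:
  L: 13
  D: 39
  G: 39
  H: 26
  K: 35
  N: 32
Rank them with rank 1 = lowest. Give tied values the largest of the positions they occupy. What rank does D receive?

6

Sorted (ascending): 13, 26, 32, 35, 39, 39
The 2 values of 39 occupy positions 5–6 → each gets rank 6.
D has value 39 → rank 6.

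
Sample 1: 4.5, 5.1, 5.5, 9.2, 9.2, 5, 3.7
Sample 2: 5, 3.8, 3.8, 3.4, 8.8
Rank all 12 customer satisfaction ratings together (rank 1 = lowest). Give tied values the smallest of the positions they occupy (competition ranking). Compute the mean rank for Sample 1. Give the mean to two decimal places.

Sorted (ascending): 3.4, 3.7, 3.8, 3.8, 4.5, 5, 5, 5.1, 5.5, 8.8, 9.2, 9.2
The 2 values of 3.8 occupy positions 3–4 → each gets rank 3.
The 2 values of 5 occupy positions 6–7 → each gets rank 6.
The 2 values of 9.2 occupy positions 11–12 → each gets rank 11.
Sample 1 values → pooled ranks: 4.5→5, 5.1→8, 5.5→9, 9.2→11, 9.2→11, 5→6, 3.7→2
Mean rank = (5 + 8 + 9 + 11 + 11 + 6 + 2) / 7 = 7.43

7.43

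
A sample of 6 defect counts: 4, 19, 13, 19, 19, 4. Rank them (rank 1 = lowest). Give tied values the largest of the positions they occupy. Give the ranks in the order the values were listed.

2, 6, 3, 6, 6, 2

Sorted (ascending): 4, 4, 13, 19, 19, 19
The 2 values of 4 occupy positions 1–2 → each gets rank 2.
The 3 values of 19 occupy positions 4–6 → each gets rank 6.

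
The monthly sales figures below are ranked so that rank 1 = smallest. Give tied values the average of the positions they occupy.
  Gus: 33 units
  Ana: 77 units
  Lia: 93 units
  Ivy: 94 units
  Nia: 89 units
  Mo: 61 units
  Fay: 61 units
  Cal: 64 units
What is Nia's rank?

6

Sorted (ascending): 33, 61, 61, 64, 77, 89, 93, 94
The 2 values of 61 occupy positions 2–3 → average rank (2+3)/2 = 2.5.
Nia has value 89 units → rank 6.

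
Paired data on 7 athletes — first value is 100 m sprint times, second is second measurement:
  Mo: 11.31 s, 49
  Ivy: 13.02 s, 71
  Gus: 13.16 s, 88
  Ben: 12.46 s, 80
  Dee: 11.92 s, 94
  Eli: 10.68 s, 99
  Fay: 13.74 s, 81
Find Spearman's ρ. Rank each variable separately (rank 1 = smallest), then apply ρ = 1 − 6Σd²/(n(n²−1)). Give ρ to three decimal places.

Ranks of variable 1: 2, 5, 6, 4, 3, 1, 7
Ranks of variable 2: 1, 2, 5, 3, 6, 7, 4
d = r₁ − r₂: 1, 3, 1, 1, -3, -6, 3
d²: 1, 9, 1, 1, 9, 36, 9; Σd² = 66
ρ = 1 − 6·66/(7·48) = 1 − 396/336 = -0.179

-0.179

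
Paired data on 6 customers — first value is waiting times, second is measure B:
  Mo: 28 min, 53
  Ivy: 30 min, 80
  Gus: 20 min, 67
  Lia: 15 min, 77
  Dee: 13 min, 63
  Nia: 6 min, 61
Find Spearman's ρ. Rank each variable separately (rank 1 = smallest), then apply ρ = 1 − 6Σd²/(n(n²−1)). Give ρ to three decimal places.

Ranks of variable 1: 5, 6, 4, 3, 2, 1
Ranks of variable 2: 1, 6, 4, 5, 3, 2
d = r₁ − r₂: 4, 0, 0, -2, -1, -1
d²: 16, 0, 0, 4, 1, 1; Σd² = 22
ρ = 1 − 6·22/(6·35) = 1 − 132/210 = 0.371

0.371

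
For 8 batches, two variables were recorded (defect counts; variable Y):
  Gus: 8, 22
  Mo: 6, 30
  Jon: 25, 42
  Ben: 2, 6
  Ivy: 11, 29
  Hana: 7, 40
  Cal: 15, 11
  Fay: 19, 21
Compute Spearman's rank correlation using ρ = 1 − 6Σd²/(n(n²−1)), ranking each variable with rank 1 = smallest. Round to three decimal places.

Ranks of variable 1: 4, 2, 8, 1, 5, 3, 6, 7
Ranks of variable 2: 4, 6, 8, 1, 5, 7, 2, 3
d = r₁ − r₂: 0, -4, 0, 0, 0, -4, 4, 4
d²: 0, 16, 0, 0, 0, 16, 16, 16; Σd² = 64
ρ = 1 − 6·64/(8·63) = 1 − 384/504 = 0.238

0.238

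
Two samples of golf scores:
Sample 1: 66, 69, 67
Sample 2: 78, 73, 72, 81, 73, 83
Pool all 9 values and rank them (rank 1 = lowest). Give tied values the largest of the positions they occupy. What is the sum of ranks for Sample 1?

Sorted (ascending): 66, 67, 69, 72, 73, 73, 78, 81, 83
The 2 values of 73 occupy positions 5–6 → each gets rank 6.
Sample 1 values → pooled ranks: 66→1, 69→3, 67→2
Rank sum = 1 + 3 + 2 = 6

6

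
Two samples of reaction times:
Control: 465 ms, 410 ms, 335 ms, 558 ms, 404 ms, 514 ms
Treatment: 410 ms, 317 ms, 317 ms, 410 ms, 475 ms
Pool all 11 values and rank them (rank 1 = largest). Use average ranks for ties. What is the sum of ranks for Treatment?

Sorted (descending): 558, 514, 475, 465, 410, 410, 410, 404, 335, 317, 317
The 3 values of 410 occupy positions 5–7 → average rank 6.
The 2 values of 317 occupy positions 10–11 → average rank (10+11)/2 = 10.5.
Treatment values → pooled ranks: 410→6, 317→10.5, 317→10.5, 410→6, 475→3
Rank sum = 6 + 10.5 + 10.5 + 6 + 3 = 36

36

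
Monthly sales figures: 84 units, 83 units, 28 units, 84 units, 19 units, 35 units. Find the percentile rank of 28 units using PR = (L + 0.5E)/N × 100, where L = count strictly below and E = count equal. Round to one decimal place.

N = 6.
Strictly below 28: 1. Equal to 28: 1.
PR = (1 + 0.5·1)/6 × 100 = 25.0

25.0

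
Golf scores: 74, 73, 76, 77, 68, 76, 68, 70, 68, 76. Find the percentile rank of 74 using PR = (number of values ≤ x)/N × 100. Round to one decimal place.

N = 10.
Strictly below 74: 5. Equal to 74: 1.
PR = 6/10 × 100 = 60.0

60.0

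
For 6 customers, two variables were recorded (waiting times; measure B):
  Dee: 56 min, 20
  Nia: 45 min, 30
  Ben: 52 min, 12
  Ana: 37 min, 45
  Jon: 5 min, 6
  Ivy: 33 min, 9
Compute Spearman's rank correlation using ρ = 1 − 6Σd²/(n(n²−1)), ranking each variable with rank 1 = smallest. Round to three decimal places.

0.486

Ranks of variable 1: 6, 4, 5, 3, 1, 2
Ranks of variable 2: 4, 5, 3, 6, 1, 2
d = r₁ − r₂: 2, -1, 2, -3, 0, 0
d²: 4, 1, 4, 9, 0, 0; Σd² = 18
ρ = 1 − 6·18/(6·35) = 1 − 108/210 = 0.486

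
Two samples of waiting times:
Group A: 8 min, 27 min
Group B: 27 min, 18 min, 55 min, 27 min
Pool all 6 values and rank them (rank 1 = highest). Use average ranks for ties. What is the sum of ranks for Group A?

Sorted (descending): 55, 27, 27, 27, 18, 8
The 3 values of 27 occupy positions 2–4 → average rank 3.
Group A values → pooled ranks: 8→6, 27→3
Rank sum = 6 + 3 = 9

9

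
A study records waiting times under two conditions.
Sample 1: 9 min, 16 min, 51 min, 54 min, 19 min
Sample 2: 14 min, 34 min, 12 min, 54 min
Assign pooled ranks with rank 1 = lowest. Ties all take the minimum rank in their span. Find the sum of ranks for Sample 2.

19

Sorted (ascending): 9, 12, 14, 16, 19, 34, 51, 54, 54
The 2 values of 54 occupy positions 8–9 → each gets rank 8.
Sample 2 values → pooled ranks: 14→3, 34→6, 12→2, 54→8
Rank sum = 3 + 6 + 2 + 8 = 19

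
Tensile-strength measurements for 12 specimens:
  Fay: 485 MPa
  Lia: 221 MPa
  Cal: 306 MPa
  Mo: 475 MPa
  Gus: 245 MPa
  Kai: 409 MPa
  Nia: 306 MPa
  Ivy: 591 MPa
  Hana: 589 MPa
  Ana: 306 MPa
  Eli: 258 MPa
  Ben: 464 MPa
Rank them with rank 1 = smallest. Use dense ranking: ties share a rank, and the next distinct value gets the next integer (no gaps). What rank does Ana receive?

Sorted (ascending): 221, 245, 258, 306, 306, 306, 409, 464, 475, 485, 589, 591
The 3 values of 306 share dense rank 4.
Remaining distinct values take the next consecutive integers.
Ana has value 306 MPa → rank 4.

4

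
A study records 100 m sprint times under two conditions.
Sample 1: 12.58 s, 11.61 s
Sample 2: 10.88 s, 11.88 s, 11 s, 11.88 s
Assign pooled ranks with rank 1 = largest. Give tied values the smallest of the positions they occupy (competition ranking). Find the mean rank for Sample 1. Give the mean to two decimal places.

Sorted (descending): 12.58, 11.88, 11.88, 11.61, 11, 10.88
The 2 values of 11.88 occupy positions 2–3 → each gets rank 2.
Sample 1 values → pooled ranks: 12.58→1, 11.61→4
Mean rank = (1 + 4) / 2 = 2.50

2.50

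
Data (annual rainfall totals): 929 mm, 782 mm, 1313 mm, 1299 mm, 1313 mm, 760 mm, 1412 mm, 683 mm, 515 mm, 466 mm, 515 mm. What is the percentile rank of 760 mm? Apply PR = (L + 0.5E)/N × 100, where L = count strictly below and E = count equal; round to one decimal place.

40.9

N = 11.
Strictly below 760: 4. Equal to 760: 1.
PR = (4 + 0.5·1)/11 × 100 = 40.9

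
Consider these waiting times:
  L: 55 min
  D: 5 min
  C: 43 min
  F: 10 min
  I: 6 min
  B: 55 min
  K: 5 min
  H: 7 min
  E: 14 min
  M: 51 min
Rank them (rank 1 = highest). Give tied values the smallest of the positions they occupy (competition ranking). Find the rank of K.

Sorted (descending): 55, 55, 51, 43, 14, 10, 7, 6, 5, 5
The 2 values of 55 occupy positions 1–2 → each gets rank 1.
The 2 values of 5 occupy positions 9–10 → each gets rank 9.
K has value 5 min → rank 9.

9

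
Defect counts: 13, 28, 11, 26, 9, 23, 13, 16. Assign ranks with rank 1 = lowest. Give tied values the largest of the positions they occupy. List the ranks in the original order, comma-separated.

4, 8, 2, 7, 1, 6, 4, 5

Sorted (ascending): 9, 11, 13, 13, 16, 23, 26, 28
The 2 values of 13 occupy positions 3–4 → each gets rank 4.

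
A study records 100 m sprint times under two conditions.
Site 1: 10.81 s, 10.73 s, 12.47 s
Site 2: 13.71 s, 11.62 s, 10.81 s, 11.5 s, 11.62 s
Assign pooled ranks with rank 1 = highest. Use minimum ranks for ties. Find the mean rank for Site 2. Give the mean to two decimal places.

3.60

Sorted (descending): 13.71, 12.47, 11.62, 11.62, 11.5, 10.81, 10.81, 10.73
The 2 values of 11.62 occupy positions 3–4 → each gets rank 3.
The 2 values of 10.81 occupy positions 6–7 → each gets rank 6.
Site 2 values → pooled ranks: 13.71→1, 11.62→3, 10.81→6, 11.5→5, 11.62→3
Mean rank = (1 + 3 + 6 + 5 + 3) / 5 = 3.60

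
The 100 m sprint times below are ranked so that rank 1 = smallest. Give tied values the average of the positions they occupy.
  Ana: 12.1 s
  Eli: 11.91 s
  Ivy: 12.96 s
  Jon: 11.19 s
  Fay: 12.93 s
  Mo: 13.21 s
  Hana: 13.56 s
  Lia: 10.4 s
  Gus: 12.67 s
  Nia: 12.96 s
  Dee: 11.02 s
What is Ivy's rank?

Sorted (ascending): 10.4, 11.02, 11.19, 11.91, 12.1, 12.67, 12.93, 12.96, 12.96, 13.21, 13.56
The 2 values of 12.96 occupy positions 8–9 → average rank (8+9)/2 = 8.5.
Ivy has value 12.96 s → rank 8.5.

8.5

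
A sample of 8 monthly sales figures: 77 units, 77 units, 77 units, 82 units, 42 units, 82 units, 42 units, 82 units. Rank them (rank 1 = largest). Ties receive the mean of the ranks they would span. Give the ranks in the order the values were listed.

Sorted (descending): 82, 82, 82, 77, 77, 77, 42, 42
The 3 values of 82 occupy positions 1–3 → average rank 2.
The 3 values of 77 occupy positions 4–6 → average rank 5.
The 2 values of 42 occupy positions 7–8 → average rank (7+8)/2 = 7.5.

5, 5, 5, 2, 7.5, 2, 7.5, 2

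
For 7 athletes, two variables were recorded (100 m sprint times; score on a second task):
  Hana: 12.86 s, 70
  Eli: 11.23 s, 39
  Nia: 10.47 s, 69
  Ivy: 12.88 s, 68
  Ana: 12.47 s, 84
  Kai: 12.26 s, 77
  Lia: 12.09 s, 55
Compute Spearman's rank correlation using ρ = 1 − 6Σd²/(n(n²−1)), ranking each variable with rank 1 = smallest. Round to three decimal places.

Ranks of variable 1: 6, 2, 1, 7, 5, 4, 3
Ranks of variable 2: 5, 1, 4, 3, 7, 6, 2
d = r₁ − r₂: 1, 1, -3, 4, -2, -2, 1
d²: 1, 1, 9, 16, 4, 4, 1; Σd² = 36
ρ = 1 − 6·36/(7·48) = 1 − 216/336 = 0.357

0.357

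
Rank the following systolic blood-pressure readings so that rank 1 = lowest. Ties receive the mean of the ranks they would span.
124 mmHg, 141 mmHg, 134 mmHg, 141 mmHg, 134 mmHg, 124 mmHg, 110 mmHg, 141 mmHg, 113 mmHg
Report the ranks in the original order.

Sorted (ascending): 110, 113, 124, 124, 134, 134, 141, 141, 141
The 2 values of 124 occupy positions 3–4 → average rank (3+4)/2 = 3.5.
The 2 values of 134 occupy positions 5–6 → average rank (5+6)/2 = 5.5.
The 3 values of 141 occupy positions 7–9 → average rank 8.

3.5, 8, 5.5, 8, 5.5, 3.5, 1, 8, 2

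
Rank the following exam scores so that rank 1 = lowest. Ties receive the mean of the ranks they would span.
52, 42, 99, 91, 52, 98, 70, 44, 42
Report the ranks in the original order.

Sorted (ascending): 42, 42, 44, 52, 52, 70, 91, 98, 99
The 2 values of 42 occupy positions 1–2 → average rank (1+2)/2 = 1.5.
The 2 values of 52 occupy positions 4–5 → average rank (4+5)/2 = 4.5.

4.5, 1.5, 9, 7, 4.5, 8, 6, 3, 1.5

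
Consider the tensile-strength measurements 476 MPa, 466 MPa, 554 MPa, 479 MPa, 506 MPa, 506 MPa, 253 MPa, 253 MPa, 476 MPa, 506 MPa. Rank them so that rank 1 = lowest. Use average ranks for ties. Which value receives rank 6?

Sorted (ascending): 253, 253, 466, 476, 476, 479, 506, 506, 506, 554
The 2 values of 253 occupy positions 1–2 → average rank (1+2)/2 = 1.5.
The 2 values of 476 occupy positions 4–5 → average rank (4+5)/2 = 4.5.
The 3 values of 506 occupy positions 7–9 → average rank 8.
Rank 6 → value 479.

479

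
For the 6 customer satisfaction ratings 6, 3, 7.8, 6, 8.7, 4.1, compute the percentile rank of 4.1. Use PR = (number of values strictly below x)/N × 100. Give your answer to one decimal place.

16.7

N = 6.
Strictly below 4.1: 1. Equal to 4.1: 1.
PR = 1/6 × 100 = 16.7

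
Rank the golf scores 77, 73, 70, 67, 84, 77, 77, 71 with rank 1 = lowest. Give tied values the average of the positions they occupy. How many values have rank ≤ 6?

Sorted (ascending): 67, 70, 71, 73, 77, 77, 77, 84
The 3 values of 77 occupy positions 5–7 → average rank 6.
Ranks ≤ 6: {1, 2, 3, 4, 6, 6, 6} → 7 values.

7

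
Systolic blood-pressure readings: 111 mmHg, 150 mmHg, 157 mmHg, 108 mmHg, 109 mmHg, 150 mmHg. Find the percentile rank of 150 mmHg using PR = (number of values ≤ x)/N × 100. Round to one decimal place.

83.3

N = 6.
Strictly below 150: 3. Equal to 150: 2.
PR = 5/6 × 100 = 83.3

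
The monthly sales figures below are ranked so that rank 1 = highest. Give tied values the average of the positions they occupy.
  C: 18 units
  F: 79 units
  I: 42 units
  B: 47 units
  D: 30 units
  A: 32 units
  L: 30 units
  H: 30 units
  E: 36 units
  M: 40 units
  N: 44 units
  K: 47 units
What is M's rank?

6

Sorted (descending): 79, 47, 47, 44, 42, 40, 36, 32, 30, 30, 30, 18
The 2 values of 47 occupy positions 2–3 → average rank (2+3)/2 = 2.5.
The 3 values of 30 occupy positions 9–11 → average rank 10.
M has value 40 units → rank 6.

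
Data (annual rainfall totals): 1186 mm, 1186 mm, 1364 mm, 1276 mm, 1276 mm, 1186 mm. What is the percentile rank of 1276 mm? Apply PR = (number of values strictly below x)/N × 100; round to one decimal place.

N = 6.
Strictly below 1276: 3. Equal to 1276: 2.
PR = 3/6 × 100 = 50.0

50.0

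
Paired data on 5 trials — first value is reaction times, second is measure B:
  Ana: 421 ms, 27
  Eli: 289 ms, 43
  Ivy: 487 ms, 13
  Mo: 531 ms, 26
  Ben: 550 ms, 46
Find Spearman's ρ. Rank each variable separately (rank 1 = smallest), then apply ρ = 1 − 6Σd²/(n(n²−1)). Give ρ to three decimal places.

Ranks of variable 1: 2, 1, 3, 4, 5
Ranks of variable 2: 3, 4, 1, 2, 5
d = r₁ − r₂: -1, -3, 2, 2, 0
d²: 1, 9, 4, 4, 0; Σd² = 18
ρ = 1 − 6·18/(5·24) = 1 − 108/120 = 0.100

0.100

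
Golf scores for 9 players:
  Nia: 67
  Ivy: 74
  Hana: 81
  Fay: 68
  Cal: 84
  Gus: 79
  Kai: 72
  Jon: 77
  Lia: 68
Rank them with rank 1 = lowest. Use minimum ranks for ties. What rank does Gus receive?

7

Sorted (ascending): 67, 68, 68, 72, 74, 77, 79, 81, 84
The 2 values of 68 occupy positions 2–3 → each gets rank 2.
Gus has value 79 → rank 7.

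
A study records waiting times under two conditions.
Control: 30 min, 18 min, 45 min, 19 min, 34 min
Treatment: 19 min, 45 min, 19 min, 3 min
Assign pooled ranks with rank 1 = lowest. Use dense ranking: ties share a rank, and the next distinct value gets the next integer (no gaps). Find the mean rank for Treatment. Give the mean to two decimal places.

Sorted (ascending): 3, 18, 19, 19, 19, 30, 34, 45, 45
The 3 values of 19 share dense rank 3.
The 2 values of 45 share dense rank 6.
Remaining distinct values take the next consecutive integers.
Treatment values → pooled ranks: 19→3, 45→6, 19→3, 3→1
Mean rank = (3 + 6 + 3 + 1) / 4 = 3.25

3.25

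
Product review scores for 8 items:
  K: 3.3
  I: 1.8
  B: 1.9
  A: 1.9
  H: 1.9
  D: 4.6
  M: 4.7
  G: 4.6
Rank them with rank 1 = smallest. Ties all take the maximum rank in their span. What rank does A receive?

4

Sorted (ascending): 1.8, 1.9, 1.9, 1.9, 3.3, 4.6, 4.6, 4.7
The 3 values of 1.9 occupy positions 2–4 → each gets rank 4.
The 2 values of 4.6 occupy positions 6–7 → each gets rank 7.
A has value 1.9 → rank 4.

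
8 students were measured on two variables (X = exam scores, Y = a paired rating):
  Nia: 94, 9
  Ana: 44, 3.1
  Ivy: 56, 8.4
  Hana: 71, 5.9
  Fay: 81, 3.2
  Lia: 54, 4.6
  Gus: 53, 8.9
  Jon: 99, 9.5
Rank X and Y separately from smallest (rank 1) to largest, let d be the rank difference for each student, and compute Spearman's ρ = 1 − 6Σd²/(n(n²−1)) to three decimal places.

0.595

Ranks of variable 1: 7, 1, 4, 5, 6, 3, 2, 8
Ranks of variable 2: 7, 1, 5, 4, 2, 3, 6, 8
d = r₁ − r₂: 0, 0, -1, 1, 4, 0, -4, 0
d²: 0, 0, 1, 1, 16, 0, 16, 0; Σd² = 34
ρ = 1 − 6·34/(8·63) = 1 − 204/504 = 0.595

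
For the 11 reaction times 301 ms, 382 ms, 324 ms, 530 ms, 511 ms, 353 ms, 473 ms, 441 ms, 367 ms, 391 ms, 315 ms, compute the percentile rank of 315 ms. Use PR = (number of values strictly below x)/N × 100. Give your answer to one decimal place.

N = 11.
Strictly below 315: 1. Equal to 315: 1.
PR = 1/11 × 100 = 9.1

9.1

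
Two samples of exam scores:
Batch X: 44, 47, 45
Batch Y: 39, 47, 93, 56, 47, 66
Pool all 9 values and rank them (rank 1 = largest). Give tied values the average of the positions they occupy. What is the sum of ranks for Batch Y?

25

Sorted (descending): 93, 66, 56, 47, 47, 47, 45, 44, 39
The 3 values of 47 occupy positions 4–6 → average rank 5.
Batch Y values → pooled ranks: 39→9, 47→5, 93→1, 56→3, 47→5, 66→2
Rank sum = 9 + 5 + 1 + 3 + 5 + 2 = 25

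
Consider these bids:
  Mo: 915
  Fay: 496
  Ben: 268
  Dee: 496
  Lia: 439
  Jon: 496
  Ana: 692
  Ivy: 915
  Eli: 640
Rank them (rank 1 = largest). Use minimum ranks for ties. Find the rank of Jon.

Sorted (descending): 915, 915, 692, 640, 496, 496, 496, 439, 268
The 2 values of 915 occupy positions 1–2 → each gets rank 1.
The 3 values of 496 occupy positions 5–7 → each gets rank 5.
Jon has value 496 → rank 5.

5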